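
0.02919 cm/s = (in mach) 8.573e-07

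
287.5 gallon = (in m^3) 1.088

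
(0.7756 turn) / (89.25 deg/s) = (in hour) 0.000869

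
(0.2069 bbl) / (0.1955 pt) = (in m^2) 477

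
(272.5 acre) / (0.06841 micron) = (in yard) 1.763e+13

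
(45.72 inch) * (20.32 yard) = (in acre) 0.005332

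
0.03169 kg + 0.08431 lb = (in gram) 69.93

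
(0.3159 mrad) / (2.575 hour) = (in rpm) 3.254e-07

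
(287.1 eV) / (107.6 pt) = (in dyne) 1.212e-10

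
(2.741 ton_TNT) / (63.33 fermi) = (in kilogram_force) 1.847e+22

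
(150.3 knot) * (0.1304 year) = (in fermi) 3.18e+23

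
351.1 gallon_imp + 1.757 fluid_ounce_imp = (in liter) 1596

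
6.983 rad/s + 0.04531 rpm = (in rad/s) 6.988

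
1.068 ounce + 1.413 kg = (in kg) 1.443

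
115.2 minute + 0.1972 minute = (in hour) 1.923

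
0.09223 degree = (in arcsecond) 332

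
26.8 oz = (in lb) 1.675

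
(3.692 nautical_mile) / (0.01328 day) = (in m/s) 5.959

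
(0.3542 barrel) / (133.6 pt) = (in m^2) 1.195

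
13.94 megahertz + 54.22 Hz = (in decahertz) 1.394e+06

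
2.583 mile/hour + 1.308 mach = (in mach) 1.311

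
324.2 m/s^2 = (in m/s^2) 324.2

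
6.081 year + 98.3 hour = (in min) 3.202e+06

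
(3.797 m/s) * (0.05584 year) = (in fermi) 6.686e+21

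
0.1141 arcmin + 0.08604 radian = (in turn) 0.0137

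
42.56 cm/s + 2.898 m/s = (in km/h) 11.96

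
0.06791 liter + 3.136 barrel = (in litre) 498.7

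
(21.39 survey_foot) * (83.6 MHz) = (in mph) 1.219e+09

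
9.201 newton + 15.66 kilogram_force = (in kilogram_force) 16.6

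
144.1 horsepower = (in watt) 1.075e+05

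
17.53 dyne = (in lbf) 3.941e-05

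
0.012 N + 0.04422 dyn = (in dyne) 1200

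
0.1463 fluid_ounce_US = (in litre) 0.004327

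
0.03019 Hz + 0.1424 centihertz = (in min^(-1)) 1.897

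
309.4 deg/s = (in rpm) 51.57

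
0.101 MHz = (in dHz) 1.01e+06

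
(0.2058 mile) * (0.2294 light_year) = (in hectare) 7.188e+13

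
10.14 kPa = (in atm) 0.1001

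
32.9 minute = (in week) 0.003264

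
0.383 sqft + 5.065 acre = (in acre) 5.065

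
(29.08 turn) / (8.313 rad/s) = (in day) 0.0002544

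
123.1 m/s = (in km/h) 443.2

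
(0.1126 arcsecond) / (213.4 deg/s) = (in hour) 4.071e-11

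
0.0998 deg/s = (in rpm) 0.01663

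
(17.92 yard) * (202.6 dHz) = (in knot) 645.3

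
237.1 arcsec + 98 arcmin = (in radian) 0.02966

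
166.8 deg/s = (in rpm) 27.8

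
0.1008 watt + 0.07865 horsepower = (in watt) 58.75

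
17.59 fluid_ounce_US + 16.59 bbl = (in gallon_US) 696.9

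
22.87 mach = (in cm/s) 7.787e+05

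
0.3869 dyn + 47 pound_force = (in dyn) 2.091e+07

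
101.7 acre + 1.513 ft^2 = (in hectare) 41.16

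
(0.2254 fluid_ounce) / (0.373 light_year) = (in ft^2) 2.033e-20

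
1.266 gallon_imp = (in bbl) 0.0362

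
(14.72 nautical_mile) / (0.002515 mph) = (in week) 40.09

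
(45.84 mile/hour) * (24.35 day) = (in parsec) 1.397e-09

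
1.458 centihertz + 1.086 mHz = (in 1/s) 0.01567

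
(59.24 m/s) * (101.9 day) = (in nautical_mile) 2.816e+05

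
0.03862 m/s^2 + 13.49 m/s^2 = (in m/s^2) 13.53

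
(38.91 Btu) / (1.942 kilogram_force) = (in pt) 6.11e+06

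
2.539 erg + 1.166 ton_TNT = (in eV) 3.045e+28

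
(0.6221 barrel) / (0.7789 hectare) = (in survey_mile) 7.89e-09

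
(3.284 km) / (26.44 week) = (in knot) 0.0003992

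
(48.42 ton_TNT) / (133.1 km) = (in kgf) 1.552e+05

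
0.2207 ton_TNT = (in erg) 9.234e+15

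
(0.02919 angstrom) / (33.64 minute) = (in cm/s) 1.446e-13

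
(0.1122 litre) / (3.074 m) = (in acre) 9.019e-09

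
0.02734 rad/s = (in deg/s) 1.566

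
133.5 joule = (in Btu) 0.1265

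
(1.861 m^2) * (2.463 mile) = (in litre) 7.377e+06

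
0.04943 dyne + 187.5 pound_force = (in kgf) 85.05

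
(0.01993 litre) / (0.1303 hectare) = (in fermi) 1.53e+07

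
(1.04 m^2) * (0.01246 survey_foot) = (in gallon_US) 1.043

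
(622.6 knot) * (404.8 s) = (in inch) 5.105e+06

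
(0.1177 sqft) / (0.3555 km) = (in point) 0.08719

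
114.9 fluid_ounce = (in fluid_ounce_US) 114.9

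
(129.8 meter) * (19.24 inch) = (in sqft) 682.8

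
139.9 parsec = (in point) 1.224e+22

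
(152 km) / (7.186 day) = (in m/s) 0.2448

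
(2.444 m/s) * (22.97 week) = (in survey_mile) 2.11e+04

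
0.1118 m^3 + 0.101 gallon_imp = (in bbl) 0.7061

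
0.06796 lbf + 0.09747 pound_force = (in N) 0.7359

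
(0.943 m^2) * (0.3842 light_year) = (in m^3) 3.428e+15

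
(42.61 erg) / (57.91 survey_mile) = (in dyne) 4.572e-06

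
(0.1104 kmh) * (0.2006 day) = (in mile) 0.3303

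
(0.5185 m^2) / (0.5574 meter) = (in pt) 2637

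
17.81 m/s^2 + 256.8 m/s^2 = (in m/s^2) 274.6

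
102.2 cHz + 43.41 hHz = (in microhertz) 4.342e+09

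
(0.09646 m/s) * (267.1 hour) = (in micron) 9.275e+10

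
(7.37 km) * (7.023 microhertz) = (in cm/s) 5.176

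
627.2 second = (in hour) 0.1742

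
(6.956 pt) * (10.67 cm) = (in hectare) 2.618e-08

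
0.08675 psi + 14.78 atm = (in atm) 14.79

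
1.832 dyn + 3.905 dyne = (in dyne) 5.737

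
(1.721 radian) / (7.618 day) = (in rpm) 2.497e-05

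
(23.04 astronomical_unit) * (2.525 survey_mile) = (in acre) 3.461e+12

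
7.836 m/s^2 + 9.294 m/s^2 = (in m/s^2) 17.13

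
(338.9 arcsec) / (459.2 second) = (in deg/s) 0.000205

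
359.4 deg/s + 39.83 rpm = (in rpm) 99.73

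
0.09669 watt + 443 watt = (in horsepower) 0.5942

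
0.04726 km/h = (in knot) 0.02552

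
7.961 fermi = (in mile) 4.947e-18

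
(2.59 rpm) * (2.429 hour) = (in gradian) 1.51e+05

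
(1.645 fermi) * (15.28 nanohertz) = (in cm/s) 2.514e-21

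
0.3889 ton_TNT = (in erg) 1.627e+16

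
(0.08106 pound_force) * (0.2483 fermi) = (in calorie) 2.14e-17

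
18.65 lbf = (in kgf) 8.459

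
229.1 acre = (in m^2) 9.271e+05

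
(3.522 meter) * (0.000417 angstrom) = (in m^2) 1.469e-13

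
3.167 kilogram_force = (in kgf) 3.167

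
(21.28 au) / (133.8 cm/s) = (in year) 7.545e+04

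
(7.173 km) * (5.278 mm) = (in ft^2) 407.5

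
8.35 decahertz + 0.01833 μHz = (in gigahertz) 8.35e-08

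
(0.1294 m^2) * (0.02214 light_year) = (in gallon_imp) 5.962e+15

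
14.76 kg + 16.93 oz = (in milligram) 1.524e+07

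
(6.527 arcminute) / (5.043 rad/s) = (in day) 4.357e-09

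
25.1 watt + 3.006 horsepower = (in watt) 2267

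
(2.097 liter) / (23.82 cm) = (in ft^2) 0.09476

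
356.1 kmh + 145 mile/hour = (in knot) 318.3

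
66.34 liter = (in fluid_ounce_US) 2243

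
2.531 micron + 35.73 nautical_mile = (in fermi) 6.617e+19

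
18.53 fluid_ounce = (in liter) 0.548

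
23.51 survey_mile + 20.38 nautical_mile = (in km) 75.58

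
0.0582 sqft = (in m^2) 0.005407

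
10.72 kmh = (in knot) 5.788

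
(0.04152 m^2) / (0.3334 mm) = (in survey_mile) 0.07738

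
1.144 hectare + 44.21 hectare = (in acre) 112.1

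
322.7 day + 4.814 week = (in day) 356.4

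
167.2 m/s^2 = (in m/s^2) 167.2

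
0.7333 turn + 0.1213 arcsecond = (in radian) 4.607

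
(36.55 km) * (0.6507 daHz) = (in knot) 4.623e+05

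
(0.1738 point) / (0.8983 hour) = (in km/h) 6.825e-08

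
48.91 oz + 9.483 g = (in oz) 49.24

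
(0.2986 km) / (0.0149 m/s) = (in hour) 5.567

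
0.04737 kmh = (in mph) 0.02943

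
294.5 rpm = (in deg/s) 1767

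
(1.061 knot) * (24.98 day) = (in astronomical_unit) 7.875e-06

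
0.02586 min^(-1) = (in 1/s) 0.000431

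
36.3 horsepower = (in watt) 2.707e+04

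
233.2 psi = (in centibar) 1608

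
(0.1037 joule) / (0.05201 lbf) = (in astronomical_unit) 2.996e-12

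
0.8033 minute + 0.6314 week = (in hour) 106.1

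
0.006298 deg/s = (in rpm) 0.00105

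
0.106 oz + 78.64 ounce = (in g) 2232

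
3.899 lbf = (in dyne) 1.734e+06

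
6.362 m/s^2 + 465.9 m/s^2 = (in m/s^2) 472.3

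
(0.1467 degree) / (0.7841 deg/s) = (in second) 0.1871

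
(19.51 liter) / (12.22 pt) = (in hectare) 0.0004526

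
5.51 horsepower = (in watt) 4109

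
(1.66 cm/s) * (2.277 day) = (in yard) 3571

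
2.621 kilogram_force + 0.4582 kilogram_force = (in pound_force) 6.788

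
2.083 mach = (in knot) 1379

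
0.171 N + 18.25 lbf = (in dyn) 8.135e+06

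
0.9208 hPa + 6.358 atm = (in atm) 6.359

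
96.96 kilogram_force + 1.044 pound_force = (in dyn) 9.555e+07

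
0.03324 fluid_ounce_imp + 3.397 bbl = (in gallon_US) 142.7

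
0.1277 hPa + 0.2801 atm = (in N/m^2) 2.839e+04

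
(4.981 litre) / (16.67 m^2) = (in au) 1.997e-15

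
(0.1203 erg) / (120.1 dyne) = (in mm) 0.01002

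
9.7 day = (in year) 0.02658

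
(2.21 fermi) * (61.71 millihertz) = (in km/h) 4.91e-16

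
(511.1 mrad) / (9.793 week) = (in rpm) 8.24e-07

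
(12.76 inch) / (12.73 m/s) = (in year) 8.073e-10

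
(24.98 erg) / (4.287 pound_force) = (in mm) 0.000131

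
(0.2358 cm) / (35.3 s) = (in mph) 0.0001494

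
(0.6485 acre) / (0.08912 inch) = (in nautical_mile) 626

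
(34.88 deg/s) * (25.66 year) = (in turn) 7.84e+07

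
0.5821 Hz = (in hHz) 0.005821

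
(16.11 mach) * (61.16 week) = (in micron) 2.029e+17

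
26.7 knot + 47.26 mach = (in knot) 3.131e+04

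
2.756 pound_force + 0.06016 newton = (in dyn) 1.232e+06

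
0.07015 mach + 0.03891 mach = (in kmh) 133.7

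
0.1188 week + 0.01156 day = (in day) 0.8432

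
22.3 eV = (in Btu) 3.386e-21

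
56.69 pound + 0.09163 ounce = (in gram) 2.572e+04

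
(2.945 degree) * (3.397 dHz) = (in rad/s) 0.01746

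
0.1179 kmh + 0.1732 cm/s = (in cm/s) 3.448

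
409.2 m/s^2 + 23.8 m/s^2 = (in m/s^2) 433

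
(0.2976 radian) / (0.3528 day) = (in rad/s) 9.763e-06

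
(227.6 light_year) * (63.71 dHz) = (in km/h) 4.939e+19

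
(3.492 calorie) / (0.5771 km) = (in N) 0.02532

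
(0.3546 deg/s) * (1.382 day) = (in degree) 4.234e+04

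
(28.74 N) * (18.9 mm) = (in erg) 5.432e+06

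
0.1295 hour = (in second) 466.2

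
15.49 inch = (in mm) 393.4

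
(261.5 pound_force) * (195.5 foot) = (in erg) 6.931e+11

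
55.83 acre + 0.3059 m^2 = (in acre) 55.83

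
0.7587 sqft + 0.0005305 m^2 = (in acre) 1.755e-05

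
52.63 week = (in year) 1.009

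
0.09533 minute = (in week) 9.457e-06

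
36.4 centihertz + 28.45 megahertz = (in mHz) 2.845e+10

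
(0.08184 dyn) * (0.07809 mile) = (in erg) 1029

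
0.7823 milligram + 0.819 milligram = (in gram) 0.001601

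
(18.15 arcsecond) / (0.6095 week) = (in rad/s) 2.387e-10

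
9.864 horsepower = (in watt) 7356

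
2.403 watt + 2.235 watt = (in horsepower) 0.00622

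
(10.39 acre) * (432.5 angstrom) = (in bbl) 0.01144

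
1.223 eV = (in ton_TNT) 4.683e-29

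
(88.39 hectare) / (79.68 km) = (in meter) 11.09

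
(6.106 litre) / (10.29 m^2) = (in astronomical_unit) 3.967e-15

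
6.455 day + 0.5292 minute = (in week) 0.9222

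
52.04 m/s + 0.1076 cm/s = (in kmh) 187.3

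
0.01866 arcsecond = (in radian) 9.047e-08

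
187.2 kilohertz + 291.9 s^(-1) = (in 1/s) 1.875e+05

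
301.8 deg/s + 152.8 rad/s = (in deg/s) 9057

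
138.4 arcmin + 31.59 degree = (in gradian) 37.66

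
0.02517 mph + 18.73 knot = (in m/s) 9.647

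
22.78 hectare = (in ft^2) 2.452e+06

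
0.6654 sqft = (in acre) 1.528e-05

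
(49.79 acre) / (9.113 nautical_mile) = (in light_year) 1.262e-15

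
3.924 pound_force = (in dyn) 1.745e+06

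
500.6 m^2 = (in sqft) 5388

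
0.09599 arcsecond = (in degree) 2.666e-05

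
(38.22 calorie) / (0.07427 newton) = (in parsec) 6.978e-14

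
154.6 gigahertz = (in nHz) 1.546e+20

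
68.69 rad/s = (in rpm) 655.9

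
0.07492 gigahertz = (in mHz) 7.492e+10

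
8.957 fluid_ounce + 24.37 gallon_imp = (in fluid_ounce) 3755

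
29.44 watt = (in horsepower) 0.03948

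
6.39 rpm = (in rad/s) 0.6692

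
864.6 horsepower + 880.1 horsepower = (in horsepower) 1745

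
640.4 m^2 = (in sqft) 6893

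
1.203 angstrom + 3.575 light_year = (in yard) 3.699e+16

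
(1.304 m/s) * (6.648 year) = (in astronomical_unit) 0.001827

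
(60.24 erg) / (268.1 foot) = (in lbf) 1.657e-08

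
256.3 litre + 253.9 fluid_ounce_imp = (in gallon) 69.61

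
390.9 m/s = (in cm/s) 3.909e+04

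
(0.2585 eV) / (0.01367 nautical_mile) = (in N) 1.636e-21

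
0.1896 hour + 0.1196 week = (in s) 7.302e+04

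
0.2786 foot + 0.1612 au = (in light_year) 2.549e-06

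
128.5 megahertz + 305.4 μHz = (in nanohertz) 1.285e+17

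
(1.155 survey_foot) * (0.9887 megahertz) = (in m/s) 3.481e+05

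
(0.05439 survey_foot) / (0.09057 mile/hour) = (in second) 0.4095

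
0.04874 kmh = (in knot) 0.02632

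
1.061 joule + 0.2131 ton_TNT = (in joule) 8.916e+08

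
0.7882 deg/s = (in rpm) 0.1314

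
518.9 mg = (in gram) 0.5189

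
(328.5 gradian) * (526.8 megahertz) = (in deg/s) 1.557e+11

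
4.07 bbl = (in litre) 647.1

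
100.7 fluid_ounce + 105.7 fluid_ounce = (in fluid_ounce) 206.4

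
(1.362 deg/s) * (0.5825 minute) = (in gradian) 52.89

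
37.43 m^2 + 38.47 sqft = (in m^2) 41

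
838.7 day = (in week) 119.8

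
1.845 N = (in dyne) 1.845e+05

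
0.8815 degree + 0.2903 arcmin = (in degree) 0.8863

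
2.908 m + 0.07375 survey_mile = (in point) 3.447e+05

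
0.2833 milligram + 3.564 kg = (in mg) 3.564e+06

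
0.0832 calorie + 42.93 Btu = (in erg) 4.529e+11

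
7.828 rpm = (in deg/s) 46.97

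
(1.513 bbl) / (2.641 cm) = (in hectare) 0.0009108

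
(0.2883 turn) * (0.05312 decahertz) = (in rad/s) 0.9622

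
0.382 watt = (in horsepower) 0.0005123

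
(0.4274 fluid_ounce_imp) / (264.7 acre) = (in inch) 4.463e-10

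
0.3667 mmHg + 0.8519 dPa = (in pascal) 48.97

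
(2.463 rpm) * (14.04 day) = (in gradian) 1.992e+07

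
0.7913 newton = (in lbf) 0.1779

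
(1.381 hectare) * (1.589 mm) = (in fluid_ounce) 7.42e+05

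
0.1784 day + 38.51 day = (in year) 0.106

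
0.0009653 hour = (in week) 5.746e-06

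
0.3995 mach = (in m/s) 136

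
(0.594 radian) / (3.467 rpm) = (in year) 5.188e-08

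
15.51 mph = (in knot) 13.48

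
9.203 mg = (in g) 0.009203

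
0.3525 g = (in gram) 0.3525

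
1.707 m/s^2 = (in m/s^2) 1.707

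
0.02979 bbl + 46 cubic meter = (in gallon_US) 1.215e+04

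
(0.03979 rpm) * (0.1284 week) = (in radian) 323.6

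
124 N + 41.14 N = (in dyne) 1.651e+07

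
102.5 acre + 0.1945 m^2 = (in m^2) 4.148e+05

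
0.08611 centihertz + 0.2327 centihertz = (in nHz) 3.188e+06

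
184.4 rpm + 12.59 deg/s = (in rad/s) 19.53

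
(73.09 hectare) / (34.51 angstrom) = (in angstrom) 2.118e+24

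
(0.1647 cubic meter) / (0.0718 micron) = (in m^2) 2.294e+06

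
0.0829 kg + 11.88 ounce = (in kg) 0.4197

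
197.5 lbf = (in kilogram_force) 89.58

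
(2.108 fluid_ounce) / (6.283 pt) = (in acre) 6.95e-06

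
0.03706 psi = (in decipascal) 2555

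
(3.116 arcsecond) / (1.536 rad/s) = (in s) 9.835e-06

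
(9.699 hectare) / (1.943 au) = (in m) 3.337e-07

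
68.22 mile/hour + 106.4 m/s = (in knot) 266.1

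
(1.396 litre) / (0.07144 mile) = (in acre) 3e-09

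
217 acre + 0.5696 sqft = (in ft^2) 9.453e+06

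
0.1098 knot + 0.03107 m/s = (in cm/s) 8.756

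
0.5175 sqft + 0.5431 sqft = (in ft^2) 1.061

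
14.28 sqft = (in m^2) 1.327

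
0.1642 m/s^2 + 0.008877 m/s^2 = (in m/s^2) 0.1731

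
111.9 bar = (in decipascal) 1.119e+08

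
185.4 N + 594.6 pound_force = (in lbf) 636.3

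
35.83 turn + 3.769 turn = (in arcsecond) 5.132e+07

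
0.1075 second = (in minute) 0.001792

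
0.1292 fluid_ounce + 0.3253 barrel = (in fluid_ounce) 1749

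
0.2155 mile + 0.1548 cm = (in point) 9.831e+05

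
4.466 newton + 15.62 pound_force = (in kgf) 7.541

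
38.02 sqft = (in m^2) 3.532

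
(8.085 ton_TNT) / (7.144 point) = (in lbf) 3.017e+12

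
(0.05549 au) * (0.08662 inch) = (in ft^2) 1.966e+08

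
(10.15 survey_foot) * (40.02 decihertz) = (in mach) 0.03636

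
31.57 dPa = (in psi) 0.0004579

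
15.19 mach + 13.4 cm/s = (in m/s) 5172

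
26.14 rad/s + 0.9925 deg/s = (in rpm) 249.8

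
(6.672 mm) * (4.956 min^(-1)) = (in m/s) 0.0005511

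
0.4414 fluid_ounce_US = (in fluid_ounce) 0.4414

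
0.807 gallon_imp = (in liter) 3.669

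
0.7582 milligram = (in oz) 2.674e-05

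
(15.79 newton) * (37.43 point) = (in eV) 1.301e+18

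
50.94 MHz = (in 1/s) 5.094e+07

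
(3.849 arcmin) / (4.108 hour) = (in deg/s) 4.338e-06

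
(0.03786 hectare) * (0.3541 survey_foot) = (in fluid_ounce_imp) 1.438e+06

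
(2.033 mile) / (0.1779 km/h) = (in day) 0.7663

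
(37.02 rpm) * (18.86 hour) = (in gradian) 1.676e+07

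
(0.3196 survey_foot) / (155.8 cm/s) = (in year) 1.983e-09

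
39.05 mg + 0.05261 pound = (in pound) 0.0527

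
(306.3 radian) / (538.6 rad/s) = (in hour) 0.000158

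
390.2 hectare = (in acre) 964.2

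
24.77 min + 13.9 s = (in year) 4.757e-05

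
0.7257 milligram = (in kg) 7.257e-07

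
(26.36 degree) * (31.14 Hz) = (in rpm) 136.8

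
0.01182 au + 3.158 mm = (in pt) 5.012e+12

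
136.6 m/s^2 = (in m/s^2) 136.6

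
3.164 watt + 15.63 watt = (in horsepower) 0.0252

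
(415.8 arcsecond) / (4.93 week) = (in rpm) 6.456e-09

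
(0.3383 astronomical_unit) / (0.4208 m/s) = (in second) 1.203e+11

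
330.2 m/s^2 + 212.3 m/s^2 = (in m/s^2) 542.5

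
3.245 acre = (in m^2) 1.313e+04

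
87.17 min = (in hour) 1.453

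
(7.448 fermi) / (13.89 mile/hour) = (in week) 1.983e-21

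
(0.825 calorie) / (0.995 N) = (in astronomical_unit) 2.319e-11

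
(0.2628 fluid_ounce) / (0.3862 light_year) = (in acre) 5.256e-25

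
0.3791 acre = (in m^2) 1534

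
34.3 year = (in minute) 1.803e+07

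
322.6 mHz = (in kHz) 0.0003226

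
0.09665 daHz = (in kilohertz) 0.0009665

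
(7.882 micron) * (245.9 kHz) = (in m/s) 1.938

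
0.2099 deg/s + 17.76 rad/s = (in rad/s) 17.76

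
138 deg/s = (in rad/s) 2.409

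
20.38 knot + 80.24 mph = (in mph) 103.7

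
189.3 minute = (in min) 189.3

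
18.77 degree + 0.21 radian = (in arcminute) 1848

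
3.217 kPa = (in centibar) 3.217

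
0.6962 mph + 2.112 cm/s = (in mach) 0.0009761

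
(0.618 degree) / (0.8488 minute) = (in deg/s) 0.01213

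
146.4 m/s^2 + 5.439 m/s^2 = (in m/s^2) 151.8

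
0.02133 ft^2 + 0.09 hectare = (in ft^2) 9688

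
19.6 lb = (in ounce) 313.6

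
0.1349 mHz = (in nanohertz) 1.349e+05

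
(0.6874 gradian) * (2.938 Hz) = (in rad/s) 0.03172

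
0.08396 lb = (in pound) 0.08396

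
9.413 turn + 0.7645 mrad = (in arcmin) 2.033e+05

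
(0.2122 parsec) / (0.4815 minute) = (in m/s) 2.266e+14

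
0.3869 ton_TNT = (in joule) 1.619e+09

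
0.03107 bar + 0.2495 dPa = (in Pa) 3107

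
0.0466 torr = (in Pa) 6.213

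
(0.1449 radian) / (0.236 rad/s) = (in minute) 0.01023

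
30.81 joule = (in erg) 3.081e+08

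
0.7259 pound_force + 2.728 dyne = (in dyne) 3.229e+05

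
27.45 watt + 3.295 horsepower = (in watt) 2485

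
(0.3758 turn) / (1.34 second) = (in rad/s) 1.762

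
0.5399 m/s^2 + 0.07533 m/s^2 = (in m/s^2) 0.6152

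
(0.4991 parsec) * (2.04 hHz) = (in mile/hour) 7.028e+18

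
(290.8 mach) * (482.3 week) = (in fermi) 2.888e+28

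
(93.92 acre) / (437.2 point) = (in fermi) 2.464e+21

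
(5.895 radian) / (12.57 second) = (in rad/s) 0.469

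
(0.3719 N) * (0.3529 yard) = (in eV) 7.49e+17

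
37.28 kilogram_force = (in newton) 365.6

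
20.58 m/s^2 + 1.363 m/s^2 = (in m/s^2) 21.94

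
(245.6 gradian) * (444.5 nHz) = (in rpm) 1.638e-05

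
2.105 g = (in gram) 2.105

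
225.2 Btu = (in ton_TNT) 5.679e-05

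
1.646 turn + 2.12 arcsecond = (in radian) 10.34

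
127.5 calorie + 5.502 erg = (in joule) 533.5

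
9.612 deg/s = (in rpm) 1.602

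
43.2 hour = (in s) 1.555e+05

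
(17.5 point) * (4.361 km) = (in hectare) 0.002692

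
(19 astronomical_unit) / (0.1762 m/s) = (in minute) 2.689e+11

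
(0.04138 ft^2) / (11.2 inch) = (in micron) 1.351e+04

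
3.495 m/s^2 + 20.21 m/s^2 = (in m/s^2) 23.71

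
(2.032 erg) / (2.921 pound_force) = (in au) 1.045e-19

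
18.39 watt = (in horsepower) 0.02466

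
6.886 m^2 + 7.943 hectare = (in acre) 19.63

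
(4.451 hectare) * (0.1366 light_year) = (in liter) 5.752e+22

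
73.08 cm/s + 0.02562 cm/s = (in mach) 0.002147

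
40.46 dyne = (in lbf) 9.096e-05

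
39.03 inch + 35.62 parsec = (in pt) 3.116e+21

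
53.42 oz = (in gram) 1514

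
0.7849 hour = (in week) 0.004672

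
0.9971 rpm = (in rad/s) 0.1044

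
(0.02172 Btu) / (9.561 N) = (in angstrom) 2.397e+10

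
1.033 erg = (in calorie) 2.469e-08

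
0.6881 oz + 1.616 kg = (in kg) 1.636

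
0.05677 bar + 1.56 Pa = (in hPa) 56.79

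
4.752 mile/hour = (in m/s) 2.124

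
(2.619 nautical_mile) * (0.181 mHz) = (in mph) 1.964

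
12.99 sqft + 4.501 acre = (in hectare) 1.822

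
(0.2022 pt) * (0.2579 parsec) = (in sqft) 6.11e+12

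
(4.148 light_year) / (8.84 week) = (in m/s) 7.34e+09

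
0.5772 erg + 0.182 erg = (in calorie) 1.815e-08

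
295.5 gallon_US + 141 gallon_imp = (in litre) 1760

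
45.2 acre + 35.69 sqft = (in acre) 45.2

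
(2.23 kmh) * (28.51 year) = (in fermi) 5.569e+23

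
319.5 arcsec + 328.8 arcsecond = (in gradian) 0.2001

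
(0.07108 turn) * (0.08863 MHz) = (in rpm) 3.78e+05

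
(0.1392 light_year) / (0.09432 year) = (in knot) 8.606e+08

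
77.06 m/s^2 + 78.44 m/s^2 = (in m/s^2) 155.5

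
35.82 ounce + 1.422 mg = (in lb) 2.239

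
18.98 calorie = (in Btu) 0.07527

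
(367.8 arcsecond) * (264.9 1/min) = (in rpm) 0.07518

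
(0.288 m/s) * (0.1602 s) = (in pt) 130.8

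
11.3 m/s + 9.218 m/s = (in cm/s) 2052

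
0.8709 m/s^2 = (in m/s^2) 0.8709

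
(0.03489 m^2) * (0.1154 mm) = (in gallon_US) 0.001064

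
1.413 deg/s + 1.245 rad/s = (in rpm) 12.12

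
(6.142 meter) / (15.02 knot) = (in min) 0.01325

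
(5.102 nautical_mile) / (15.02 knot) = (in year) 3.878e-05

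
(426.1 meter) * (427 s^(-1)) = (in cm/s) 1.819e+07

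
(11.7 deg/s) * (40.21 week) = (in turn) 7.904e+05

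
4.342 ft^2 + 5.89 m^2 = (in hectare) 0.0006293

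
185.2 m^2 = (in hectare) 0.01852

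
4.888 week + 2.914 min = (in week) 4.888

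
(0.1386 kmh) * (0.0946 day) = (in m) 314.7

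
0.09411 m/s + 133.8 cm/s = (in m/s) 1.432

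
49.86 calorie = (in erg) 2.086e+09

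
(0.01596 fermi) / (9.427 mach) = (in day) 5.755e-26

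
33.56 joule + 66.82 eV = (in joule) 33.56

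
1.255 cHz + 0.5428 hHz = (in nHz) 5.429e+10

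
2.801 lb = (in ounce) 44.82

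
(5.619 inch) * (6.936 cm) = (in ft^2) 0.1066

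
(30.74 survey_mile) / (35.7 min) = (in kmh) 83.15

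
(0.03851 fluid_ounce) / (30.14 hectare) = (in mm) 3.779e-09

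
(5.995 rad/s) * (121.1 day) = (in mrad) 6.273e+10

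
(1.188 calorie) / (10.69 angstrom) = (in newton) 4.65e+09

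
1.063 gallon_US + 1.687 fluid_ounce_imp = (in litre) 4.072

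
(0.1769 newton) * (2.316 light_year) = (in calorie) 9.264e+14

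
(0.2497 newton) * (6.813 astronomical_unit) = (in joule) 2.545e+11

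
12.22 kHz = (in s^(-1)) 1.222e+04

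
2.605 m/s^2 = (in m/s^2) 2.605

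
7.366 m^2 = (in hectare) 0.0007366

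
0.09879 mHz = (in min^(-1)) 0.005927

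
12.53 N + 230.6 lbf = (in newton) 1038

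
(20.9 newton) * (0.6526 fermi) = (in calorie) 3.26e-15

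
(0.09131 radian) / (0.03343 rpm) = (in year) 8.271e-07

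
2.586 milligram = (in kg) 2.586e-06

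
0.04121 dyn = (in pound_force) 9.264e-08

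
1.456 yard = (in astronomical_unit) 8.9e-12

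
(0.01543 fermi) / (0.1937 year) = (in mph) 5.65e-24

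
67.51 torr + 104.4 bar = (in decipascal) 1.045e+08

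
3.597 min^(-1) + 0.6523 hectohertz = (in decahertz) 6.529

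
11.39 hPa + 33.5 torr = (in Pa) 5605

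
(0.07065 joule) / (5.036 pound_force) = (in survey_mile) 1.96e-06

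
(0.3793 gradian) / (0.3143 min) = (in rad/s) 0.0003159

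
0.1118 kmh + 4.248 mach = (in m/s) 1446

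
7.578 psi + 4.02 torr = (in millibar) 527.8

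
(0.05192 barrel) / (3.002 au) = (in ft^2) 1.978e-13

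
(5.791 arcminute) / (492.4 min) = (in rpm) 5.445e-07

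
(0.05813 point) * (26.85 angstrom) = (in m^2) 5.506e-14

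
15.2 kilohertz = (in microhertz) 1.52e+10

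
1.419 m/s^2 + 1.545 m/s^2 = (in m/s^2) 2.964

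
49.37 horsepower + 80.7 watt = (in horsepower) 49.48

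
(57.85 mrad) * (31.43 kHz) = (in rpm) 1.736e+04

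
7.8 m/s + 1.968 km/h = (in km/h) 30.05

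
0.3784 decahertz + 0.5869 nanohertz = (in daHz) 0.3784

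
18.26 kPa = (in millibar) 182.6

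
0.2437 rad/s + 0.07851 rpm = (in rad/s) 0.2519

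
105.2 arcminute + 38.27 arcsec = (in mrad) 30.79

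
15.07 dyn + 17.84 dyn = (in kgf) 3.356e-05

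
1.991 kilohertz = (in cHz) 1.991e+05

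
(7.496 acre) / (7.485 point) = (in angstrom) 1.149e+17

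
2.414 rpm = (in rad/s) 0.2528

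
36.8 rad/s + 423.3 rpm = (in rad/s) 81.13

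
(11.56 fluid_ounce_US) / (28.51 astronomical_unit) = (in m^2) 8.016e-17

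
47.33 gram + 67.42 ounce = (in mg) 1.959e+06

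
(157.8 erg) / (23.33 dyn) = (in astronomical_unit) 4.521e-13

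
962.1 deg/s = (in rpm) 160.4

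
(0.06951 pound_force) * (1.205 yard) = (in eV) 2.126e+18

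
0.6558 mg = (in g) 0.0006558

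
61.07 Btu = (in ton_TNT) 1.54e-05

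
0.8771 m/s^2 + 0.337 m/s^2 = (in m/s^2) 1.214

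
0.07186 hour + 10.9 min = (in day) 0.01056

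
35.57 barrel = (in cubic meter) 5.655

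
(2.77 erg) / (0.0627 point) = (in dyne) 1252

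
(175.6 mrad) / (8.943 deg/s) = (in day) 1.302e-05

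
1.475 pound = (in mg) 6.69e+05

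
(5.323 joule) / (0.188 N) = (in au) 1.893e-10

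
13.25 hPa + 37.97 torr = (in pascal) 6387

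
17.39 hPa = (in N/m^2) 1739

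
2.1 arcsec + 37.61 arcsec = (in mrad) 0.1925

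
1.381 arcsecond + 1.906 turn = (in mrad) 1.198e+04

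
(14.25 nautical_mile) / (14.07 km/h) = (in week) 0.01116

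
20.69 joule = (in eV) 1.291e+20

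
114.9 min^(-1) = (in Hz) 1.915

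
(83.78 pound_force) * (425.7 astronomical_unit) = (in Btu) 2.249e+13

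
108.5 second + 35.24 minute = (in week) 0.003675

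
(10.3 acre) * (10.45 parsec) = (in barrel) 8.454e+22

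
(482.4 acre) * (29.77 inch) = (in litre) 1.476e+09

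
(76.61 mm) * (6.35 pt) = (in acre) 4.241e-08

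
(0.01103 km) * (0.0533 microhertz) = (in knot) 1.143e-06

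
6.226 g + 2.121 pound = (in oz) 34.16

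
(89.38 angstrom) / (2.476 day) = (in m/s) 4.178e-14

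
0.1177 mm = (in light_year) 1.244e-20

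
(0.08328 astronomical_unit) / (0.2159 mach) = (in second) 1.695e+08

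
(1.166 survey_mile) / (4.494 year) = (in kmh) 4.767e-05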